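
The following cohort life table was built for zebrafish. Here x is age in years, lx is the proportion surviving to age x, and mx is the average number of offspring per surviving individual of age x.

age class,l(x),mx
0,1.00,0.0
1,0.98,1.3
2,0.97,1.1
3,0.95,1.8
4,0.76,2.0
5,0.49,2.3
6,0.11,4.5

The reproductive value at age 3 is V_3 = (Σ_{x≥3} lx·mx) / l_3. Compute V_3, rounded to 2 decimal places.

5.11

lx·mx for x ≥ 3: 1.71, 1.52, 1.127, 0.495 → sum = 4.852
V_3 = 4.852 / l_3 = 4.852 / 0.95 = 5.107368… → 5.11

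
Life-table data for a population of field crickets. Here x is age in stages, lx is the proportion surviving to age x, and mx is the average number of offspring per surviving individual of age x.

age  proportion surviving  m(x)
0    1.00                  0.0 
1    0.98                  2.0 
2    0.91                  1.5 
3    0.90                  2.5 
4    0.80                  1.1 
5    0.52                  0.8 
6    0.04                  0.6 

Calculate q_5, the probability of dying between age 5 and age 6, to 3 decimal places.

0.923

q_5 = (l_5 − l_6) / l_5 = (0.52 − 0.04) / 0.52
     = 0.48 / 0.52 = 0.923077… → 0.923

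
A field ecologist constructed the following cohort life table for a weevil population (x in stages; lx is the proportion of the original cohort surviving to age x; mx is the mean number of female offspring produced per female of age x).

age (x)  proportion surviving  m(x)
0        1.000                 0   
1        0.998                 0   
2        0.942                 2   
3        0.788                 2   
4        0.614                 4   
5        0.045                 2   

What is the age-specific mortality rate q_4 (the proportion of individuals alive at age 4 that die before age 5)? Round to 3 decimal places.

0.927

q_4 = (l_4 − l_5) / l_4 = (0.614 − 0.045) / 0.614
     = 0.569 / 0.614 = 0.92671… → 0.927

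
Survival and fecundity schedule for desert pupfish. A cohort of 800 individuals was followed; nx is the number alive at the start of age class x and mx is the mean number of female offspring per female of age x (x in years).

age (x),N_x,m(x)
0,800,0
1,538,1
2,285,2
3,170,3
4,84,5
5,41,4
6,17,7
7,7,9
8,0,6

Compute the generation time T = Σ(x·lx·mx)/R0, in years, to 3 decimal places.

lx = nx/n0 = nx/800: 1, 0.6725, 0.35625, 0.2125, 0.105, 0.05125, 0.02125, 0.00875, 0
lx·mx: 0, 0.6725, 0.7125, 0.6375, 0.525, 0.205, 0.14875, 0.07875, 0 → R0 = 2.98
x·lx·mx: 0, 0.6725, 1.425, 1.9125, 2.1, 1.025, 0.8925, 0.55125, 0 → Σ = 8.57875
T = 8.57875 / 2.98 = 2.878775… → 2.879

2.879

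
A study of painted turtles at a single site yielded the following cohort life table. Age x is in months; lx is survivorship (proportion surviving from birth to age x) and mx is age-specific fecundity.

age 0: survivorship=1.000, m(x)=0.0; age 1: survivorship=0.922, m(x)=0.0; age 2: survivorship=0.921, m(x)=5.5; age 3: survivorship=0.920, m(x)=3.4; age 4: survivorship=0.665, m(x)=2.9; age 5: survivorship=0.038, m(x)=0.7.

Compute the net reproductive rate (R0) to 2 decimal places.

lx·mx by age: 0, 0, 5.0655, 3.128, 1.9285, 0.0266
R0 = Σ lx·mx = 10.1486 → 10.15

10.15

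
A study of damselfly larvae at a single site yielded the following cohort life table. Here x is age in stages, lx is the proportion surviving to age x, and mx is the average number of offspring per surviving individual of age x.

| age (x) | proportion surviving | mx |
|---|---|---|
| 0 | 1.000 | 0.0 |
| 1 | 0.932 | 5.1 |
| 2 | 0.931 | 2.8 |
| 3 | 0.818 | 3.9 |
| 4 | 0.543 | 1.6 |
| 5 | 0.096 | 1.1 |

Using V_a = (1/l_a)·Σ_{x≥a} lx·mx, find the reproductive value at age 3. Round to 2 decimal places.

5.09

lx·mx for x ≥ 3: 3.1902, 0.8688, 0.1056 → sum = 4.1646
V_3 = 4.1646 / l_3 = 4.1646 / 0.818 = 5.091198… → 5.09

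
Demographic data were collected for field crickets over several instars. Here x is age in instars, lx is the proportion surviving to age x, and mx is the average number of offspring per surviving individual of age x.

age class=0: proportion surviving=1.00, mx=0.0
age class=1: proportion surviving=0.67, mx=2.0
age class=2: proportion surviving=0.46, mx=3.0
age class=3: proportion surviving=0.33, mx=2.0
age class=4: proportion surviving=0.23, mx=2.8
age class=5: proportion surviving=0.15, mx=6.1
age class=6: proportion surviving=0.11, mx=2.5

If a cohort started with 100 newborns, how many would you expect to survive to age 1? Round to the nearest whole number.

Expected survivors = N0 · l_1 = 100 × 0.67 = 67 → 67

67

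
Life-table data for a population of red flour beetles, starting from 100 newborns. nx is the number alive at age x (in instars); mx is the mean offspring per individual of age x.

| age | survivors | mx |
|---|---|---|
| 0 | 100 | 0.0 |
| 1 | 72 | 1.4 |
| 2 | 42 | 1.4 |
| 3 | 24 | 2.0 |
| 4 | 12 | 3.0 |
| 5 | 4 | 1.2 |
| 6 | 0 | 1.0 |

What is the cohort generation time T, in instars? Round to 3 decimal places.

2.135

lx = nx/n0 = nx/100: 1, 0.72, 0.42, 0.24, 0.12, 0.04, 0
lx·mx: 0, 1.008, 0.588, 0.48, 0.36, 0.048, 0 → R0 = 2.484
x·lx·mx: 0, 1.008, 1.176, 1.44, 1.44, 0.24, 0 → Σ = 5.304
T = 5.304 / 2.484 = 2.135266… → 2.135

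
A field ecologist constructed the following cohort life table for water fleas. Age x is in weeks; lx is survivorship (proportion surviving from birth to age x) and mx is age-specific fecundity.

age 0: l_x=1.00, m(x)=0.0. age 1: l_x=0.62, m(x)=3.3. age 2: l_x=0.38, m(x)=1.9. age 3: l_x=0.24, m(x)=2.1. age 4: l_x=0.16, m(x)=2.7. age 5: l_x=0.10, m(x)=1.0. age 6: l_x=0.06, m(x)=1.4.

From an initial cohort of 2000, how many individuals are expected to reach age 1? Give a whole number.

1240

Expected survivors = N0 · l_1 = 2000 × 0.62 = 1240 → 1240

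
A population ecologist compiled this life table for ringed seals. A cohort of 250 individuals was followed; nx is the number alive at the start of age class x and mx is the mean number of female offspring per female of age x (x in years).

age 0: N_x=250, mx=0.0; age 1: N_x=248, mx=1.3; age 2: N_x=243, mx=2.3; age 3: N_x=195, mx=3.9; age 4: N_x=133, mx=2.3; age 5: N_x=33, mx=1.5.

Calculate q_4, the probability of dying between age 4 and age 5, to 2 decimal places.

0.75

lx = nx/n0 = nx/250: 1, 0.992, 0.972, 0.78, 0.532, 0.132
q_4 = (l_4 − l_5) / l_4 = (0.532 − 0.132) / 0.532
     = 0.4 / 0.532 = 0.75188… → 0.75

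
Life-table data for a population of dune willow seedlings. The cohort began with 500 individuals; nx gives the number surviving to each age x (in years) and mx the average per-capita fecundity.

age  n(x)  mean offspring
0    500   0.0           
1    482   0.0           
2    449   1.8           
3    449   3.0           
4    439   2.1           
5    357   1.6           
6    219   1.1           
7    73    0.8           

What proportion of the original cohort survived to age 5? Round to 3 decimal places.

0.714

l_5 = n_5/n_0 = 357/500 = 0.714 → 0.714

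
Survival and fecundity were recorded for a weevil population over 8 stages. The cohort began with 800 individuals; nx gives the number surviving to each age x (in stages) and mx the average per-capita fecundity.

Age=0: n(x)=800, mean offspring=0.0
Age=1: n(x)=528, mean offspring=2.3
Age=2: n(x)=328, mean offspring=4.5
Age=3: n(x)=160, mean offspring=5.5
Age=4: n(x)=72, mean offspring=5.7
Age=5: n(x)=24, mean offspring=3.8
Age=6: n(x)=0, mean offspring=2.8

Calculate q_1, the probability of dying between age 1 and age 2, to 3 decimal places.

lx = nx/n0 = nx/800: 1, 0.66, 0.41, 0.2, 0.09, 0.03, 0
q_1 = (l_1 − l_2) / l_1 = (0.66 − 0.41) / 0.66
     = 0.25 / 0.66 = 0.378788… → 0.379

0.379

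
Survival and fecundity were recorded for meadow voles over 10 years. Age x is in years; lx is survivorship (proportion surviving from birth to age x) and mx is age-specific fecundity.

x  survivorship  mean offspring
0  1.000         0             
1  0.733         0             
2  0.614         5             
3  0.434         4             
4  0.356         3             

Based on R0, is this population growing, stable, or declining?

R0 = Σ lx·mx = 0 + 0 + 3.07 + 1.736 + 1.068 = 5.874
R0 > 1, so the population is growing.

growing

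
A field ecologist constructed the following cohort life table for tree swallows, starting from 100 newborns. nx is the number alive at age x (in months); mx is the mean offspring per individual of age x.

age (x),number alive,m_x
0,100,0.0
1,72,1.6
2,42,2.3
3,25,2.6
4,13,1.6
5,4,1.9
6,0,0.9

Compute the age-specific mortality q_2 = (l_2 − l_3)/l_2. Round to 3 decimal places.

lx = nx/n0 = nx/100: 1, 0.72, 0.42, 0.25, 0.13, 0.04, 0
q_2 = (l_2 − l_3) / l_2 = (0.42 − 0.25) / 0.42
     = 0.17 / 0.42 = 0.404762… → 0.405

0.405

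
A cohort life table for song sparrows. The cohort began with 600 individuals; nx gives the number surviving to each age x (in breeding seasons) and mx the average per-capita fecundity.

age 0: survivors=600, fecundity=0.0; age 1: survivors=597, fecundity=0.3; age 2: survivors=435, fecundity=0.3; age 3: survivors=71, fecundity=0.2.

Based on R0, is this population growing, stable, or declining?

declining

lx = nx/n0 = nx/600: 1, 0.995, 0.725, 0.11833…
R0 = Σ lx·mx = 0 + 0.2985 + 0.2175 + 0.023667… = 0.539667…
R0 < 1, so the population is declining.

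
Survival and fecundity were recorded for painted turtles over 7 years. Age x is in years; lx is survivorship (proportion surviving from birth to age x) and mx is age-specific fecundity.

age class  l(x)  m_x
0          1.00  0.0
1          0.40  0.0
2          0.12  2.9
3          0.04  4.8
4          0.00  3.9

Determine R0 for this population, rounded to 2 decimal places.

lx·mx by age: 0, 0, 0.348, 0.192, 0
R0 = Σ lx·mx = 0.54 → 0.54

0.54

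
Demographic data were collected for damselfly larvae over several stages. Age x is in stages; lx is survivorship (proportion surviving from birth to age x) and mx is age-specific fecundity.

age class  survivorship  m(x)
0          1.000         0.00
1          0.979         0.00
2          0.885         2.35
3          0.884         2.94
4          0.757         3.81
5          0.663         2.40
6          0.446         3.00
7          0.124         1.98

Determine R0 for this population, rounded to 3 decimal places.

10.738

lx·mx by age: 0, 0, 2.07975, 2.59896, 2.88417, 1.5912, 1.338, 0.24552
R0 = Σ lx·mx = 10.7376 → 10.738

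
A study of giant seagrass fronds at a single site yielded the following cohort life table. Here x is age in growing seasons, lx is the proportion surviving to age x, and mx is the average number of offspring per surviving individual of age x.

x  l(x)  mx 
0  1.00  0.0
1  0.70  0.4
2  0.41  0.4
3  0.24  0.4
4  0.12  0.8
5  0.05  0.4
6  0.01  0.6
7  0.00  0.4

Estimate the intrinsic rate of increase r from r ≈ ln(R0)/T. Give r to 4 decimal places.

R0 = Σ lx·mx = 0 + 0.28 + 0.164 + 0.096 + 0.096 + 0.02 + 0.006 + 0 = 0.662
Σ x·lx·mx = 1.416; T = 1.416/0.662 = 2.13897…
r ≈ ln(R0)/T = ln(0.662)/2.13897… = -0.192845… → -0.1928

-0.1928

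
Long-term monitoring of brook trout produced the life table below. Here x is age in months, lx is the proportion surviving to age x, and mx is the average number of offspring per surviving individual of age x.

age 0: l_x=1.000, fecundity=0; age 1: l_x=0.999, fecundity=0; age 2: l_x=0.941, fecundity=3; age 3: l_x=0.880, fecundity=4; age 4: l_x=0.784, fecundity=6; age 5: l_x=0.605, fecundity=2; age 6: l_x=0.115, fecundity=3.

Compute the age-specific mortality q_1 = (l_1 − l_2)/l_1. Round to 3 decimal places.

0.058

q_1 = (l_1 − l_2) / l_1 = (0.999 − 0.941) / 0.999
     = 0.058 / 0.999 = 0.058058… → 0.058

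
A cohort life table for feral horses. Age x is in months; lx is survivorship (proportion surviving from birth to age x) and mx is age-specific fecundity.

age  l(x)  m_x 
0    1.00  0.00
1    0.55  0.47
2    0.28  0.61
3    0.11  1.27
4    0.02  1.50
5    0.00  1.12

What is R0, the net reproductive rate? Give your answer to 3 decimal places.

0.599

lx·mx by age: 0, 0.2585, 0.1708, 0.1397, 0.03, 0
R0 = Σ lx·mx = 0.599 → 0.599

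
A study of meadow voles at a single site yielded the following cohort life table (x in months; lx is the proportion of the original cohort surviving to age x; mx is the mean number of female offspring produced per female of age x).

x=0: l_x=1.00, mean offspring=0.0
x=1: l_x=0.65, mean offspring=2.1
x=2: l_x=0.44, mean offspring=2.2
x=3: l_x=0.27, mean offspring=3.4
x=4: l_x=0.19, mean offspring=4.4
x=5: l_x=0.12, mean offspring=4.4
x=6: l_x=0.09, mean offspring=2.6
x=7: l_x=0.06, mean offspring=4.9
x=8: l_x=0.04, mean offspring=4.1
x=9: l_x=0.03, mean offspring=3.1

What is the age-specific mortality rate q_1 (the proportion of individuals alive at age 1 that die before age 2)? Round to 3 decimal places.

0.323

q_1 = (l_1 − l_2) / l_1 = (0.65 − 0.44) / 0.65
     = 0.21 / 0.65 = 0.323077… → 0.323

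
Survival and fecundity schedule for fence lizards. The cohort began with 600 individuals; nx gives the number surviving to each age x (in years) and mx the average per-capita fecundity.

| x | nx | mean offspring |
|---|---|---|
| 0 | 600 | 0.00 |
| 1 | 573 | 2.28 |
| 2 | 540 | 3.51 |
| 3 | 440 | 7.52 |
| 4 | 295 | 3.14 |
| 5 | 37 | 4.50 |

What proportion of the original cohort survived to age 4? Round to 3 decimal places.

0.492

l_4 = n_4/n_0 = 295/600 = 0.491667… → 0.492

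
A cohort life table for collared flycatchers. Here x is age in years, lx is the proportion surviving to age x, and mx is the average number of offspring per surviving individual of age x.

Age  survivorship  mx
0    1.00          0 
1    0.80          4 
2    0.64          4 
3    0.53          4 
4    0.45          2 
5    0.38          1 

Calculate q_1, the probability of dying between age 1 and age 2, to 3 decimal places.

0.200

q_1 = (l_1 − l_2) / l_1 = (0.8 − 0.64) / 0.8
     = 0.16 / 0.8 = 0.2 → 0.200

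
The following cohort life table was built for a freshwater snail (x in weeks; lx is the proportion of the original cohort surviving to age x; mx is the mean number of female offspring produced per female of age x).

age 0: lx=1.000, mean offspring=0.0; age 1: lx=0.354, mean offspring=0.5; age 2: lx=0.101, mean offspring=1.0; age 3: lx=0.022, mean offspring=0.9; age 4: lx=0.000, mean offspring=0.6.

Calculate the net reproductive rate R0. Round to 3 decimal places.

0.298

lx·mx by age: 0, 0.177, 0.101, 0.0198, 0
R0 = Σ lx·mx = 0.2978 → 0.298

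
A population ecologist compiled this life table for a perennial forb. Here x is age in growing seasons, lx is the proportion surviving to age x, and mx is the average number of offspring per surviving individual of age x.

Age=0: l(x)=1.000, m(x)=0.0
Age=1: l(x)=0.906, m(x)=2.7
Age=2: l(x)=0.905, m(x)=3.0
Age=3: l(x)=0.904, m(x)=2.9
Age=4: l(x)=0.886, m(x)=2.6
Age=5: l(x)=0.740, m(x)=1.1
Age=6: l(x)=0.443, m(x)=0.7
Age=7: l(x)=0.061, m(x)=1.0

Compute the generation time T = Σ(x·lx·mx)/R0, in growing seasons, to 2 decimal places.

lx·mx: 0, 2.4462, 2.715, 2.6216, 2.3036, 0.814, 0.3101, 0.061 → R0 = 11.2715
x·lx·mx: 0, 2.4462, 5.43, 7.8648, 9.2144, 4.07, 1.8606, 0.427 → Σ = 31.313
T = 31.313 / 11.2715 = 2.778069… → 2.78

2.78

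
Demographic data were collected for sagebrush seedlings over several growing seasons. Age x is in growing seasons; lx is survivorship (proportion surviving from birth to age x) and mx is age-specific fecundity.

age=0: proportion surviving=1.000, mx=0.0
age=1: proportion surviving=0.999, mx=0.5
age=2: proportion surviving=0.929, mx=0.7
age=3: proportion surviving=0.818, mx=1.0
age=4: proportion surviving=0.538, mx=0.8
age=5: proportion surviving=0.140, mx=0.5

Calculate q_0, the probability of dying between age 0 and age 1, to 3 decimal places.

q_0 = (l_0 − l_1) / l_0 = (1 − 0.999) / 1
     = 0.001 / 1 = 0.001 → 0.001

0.001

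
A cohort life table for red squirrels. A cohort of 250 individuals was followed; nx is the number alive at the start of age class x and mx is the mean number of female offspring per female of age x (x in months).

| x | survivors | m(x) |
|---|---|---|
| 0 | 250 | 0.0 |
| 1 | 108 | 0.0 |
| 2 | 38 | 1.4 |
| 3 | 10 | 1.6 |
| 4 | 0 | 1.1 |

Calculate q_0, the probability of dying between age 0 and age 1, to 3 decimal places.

lx = nx/n0 = nx/250: 1, 0.432, 0.152, 0.04, 0
q_0 = (l_0 − l_1) / l_0 = (1 − 0.432) / 1
     = 0.568 / 1 = 0.568 → 0.568

0.568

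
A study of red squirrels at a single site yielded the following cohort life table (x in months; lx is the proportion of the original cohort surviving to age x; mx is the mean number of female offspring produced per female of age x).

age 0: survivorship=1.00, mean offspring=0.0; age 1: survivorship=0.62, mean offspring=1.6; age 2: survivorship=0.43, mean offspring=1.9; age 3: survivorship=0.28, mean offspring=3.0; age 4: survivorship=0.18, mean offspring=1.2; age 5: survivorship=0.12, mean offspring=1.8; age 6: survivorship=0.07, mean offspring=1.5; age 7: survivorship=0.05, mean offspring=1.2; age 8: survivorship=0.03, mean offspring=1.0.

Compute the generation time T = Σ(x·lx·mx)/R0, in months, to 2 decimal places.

2.56

lx·mx: 0, 0.992, 0.817, 0.84, 0.216, 0.216, 0.105, 0.06, 0.03 → R0 = 3.276
x·lx·mx: 0, 0.992, 1.634, 2.52, 0.864, 1.08, 0.63, 0.42, 0.24 → Σ = 8.38
T = 8.38 / 3.276 = 2.557998… → 2.56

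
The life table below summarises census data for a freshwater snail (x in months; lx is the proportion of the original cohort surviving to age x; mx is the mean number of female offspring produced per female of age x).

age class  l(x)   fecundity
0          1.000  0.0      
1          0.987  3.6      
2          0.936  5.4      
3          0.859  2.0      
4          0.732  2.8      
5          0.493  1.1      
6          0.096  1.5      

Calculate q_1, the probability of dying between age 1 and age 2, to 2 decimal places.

q_1 = (l_1 − l_2) / l_1 = (0.987 − 0.936) / 0.987
     = 0.051 / 0.987 = 0.051672… → 0.05

0.05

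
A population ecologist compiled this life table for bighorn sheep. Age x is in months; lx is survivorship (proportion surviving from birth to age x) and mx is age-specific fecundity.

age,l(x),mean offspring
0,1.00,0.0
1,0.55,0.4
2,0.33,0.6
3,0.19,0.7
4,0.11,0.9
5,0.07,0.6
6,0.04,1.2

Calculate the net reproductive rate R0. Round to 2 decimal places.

0.74

lx·mx by age: 0, 0.22, 0.198, 0.133, 0.099, 0.042, 0.048
R0 = Σ lx·mx = 0.74 → 0.74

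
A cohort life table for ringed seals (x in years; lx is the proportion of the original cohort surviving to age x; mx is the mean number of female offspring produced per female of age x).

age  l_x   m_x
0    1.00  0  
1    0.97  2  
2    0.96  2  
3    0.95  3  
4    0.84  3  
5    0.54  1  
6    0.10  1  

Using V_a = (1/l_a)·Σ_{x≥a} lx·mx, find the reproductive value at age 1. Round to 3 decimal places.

lx·mx for x ≥ 1: 1.94, 1.92, 2.85, 2.52, 0.54, 0.1 → sum = 9.87
V_1 = 9.87 / l_1 = 9.87 / 0.97 = 10.175258… → 10.175

10.175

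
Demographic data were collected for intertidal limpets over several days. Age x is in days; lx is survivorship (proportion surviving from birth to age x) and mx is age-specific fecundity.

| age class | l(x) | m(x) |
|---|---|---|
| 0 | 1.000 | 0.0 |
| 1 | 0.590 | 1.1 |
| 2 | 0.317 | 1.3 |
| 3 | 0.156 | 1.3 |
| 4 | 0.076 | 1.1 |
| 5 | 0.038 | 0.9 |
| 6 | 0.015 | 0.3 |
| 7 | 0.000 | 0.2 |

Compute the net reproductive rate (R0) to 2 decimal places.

lx·mx by age: 0, 0.649, 0.4121, 0.2028, 0.0836, 0.0342, 0.0045, 0
R0 = Σ lx·mx = 1.3862 → 1.39

1.39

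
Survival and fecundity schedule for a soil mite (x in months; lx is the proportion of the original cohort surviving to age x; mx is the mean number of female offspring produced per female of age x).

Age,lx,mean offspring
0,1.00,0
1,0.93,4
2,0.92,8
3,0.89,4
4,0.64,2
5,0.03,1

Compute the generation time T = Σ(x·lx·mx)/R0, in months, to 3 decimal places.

lx·mx: 0, 3.72, 7.36, 3.56, 1.28, 0.03 → R0 = 15.95
x·lx·mx: 0, 3.72, 14.72, 10.68, 5.12, 0.15 → Σ = 34.39
T = 34.39 / 15.95 = 2.156113… → 2.156

2.156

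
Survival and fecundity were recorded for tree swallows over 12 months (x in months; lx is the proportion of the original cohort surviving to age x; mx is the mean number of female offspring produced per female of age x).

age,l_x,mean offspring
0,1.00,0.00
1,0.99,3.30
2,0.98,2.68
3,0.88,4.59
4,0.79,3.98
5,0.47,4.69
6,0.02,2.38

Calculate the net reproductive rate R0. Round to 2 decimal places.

15.33

lx·mx by age: 0, 3.267, 2.6264, 4.0392, 3.1442, 2.2043, 0.0476
R0 = Σ lx·mx = 15.3287 → 15.33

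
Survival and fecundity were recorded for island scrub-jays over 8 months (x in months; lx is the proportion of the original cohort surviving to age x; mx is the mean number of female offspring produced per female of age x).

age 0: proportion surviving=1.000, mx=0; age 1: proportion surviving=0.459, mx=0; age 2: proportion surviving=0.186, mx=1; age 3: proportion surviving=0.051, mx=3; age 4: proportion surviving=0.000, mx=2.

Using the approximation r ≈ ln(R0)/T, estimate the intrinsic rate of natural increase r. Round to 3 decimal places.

R0 = Σ lx·mx = 0 + 0 + 0.186 + 0.153 + 0 = 0.339
Σ x·lx·mx = 0.831; T = 0.831/0.339 = 2.45133…
r ≈ ln(R0)/T = ln(0.339)/2.45133… = -0.44129… → -0.441

-0.441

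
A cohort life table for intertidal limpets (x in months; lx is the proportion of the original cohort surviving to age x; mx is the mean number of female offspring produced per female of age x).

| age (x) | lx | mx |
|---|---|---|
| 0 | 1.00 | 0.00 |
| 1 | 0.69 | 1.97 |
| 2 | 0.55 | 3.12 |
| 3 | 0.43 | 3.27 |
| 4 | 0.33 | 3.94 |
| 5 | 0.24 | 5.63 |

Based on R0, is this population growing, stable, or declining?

growing

R0 = Σ lx·mx = 0 + 1.3593 + 1.716 + 1.4061 + 1.3002 + 1.3512 = 7.1328
R0 > 1, so the population is growing.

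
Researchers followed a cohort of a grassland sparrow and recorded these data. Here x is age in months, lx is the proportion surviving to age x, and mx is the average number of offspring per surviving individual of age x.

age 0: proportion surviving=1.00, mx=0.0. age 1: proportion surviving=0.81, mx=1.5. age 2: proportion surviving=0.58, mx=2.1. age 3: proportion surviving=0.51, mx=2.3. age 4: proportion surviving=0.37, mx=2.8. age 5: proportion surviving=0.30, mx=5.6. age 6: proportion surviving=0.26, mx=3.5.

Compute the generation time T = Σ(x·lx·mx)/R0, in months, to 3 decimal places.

3.481

lx·mx: 0, 1.215, 1.218, 1.173, 1.036, 1.68, 0.91 → R0 = 7.232
x·lx·mx: 0, 1.215, 2.436, 3.519, 4.144, 8.4, 5.46 → Σ = 25.174
T = 25.174 / 7.232 = 3.480918… → 3.481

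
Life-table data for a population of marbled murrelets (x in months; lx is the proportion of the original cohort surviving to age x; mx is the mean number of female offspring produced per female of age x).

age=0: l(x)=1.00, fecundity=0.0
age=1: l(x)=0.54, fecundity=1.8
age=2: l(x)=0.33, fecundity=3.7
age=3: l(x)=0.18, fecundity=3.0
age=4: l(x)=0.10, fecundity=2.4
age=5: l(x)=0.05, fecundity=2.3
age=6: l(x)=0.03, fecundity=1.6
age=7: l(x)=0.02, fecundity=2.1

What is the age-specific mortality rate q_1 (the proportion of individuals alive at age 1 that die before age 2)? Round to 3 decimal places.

0.389

q_1 = (l_1 − l_2) / l_1 = (0.54 − 0.33) / 0.54
     = 0.21 / 0.54 = 0.388889… → 0.389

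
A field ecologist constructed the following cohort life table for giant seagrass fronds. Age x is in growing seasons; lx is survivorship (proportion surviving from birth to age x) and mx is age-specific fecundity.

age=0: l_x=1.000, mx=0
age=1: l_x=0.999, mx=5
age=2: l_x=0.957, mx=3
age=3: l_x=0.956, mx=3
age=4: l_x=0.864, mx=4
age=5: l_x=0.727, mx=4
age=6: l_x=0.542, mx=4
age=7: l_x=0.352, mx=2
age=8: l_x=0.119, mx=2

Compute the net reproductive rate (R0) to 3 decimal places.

lx·mx by age: 0, 4.995, 2.871, 2.868, 3.456, 2.908, 2.168, 0.704, 0.238
R0 = Σ lx·mx = 20.208 → 20.208

20.208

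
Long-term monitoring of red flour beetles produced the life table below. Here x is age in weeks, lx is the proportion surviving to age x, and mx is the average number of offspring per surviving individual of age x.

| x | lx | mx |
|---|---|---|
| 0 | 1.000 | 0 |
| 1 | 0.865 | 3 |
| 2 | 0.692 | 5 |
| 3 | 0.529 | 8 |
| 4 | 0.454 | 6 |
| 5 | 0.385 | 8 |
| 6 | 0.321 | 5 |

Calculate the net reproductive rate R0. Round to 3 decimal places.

17.696

lx·mx by age: 0, 2.595, 3.46, 4.232, 2.724, 3.08, 1.605
R0 = Σ lx·mx = 17.696 → 17.696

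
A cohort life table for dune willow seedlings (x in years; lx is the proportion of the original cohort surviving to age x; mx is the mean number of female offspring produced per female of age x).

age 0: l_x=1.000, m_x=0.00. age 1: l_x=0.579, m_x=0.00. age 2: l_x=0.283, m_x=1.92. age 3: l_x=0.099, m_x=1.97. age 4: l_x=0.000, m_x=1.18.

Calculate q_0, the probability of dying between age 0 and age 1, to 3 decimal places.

0.421

q_0 = (l_0 − l_1) / l_0 = (1 − 0.579) / 1
     = 0.421 / 1 = 0.421 → 0.421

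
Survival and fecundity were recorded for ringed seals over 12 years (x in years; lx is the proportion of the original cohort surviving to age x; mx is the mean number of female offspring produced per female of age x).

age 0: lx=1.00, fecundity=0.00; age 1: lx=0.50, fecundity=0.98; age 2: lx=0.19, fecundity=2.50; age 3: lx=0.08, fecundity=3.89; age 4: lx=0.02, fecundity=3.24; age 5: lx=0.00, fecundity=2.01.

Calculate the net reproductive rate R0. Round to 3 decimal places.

lx·mx by age: 0, 0.49, 0.475, 0.3112, 0.0648, 0
R0 = Σ lx·mx = 1.341 → 1.341

1.341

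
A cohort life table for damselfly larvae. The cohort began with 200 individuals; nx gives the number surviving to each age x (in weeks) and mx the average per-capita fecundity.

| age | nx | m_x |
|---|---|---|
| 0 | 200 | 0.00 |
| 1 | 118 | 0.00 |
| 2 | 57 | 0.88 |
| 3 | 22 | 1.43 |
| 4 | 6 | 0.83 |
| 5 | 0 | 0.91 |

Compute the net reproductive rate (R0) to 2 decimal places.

lx = nx/n0 = nx/200: 1, 0.59, 0.285, 0.11, 0.03, 0
lx·mx by age: 0, 0, 0.2508, 0.1573, 0.0249, 0
R0 = Σ lx·mx = 0.433 → 0.43

0.43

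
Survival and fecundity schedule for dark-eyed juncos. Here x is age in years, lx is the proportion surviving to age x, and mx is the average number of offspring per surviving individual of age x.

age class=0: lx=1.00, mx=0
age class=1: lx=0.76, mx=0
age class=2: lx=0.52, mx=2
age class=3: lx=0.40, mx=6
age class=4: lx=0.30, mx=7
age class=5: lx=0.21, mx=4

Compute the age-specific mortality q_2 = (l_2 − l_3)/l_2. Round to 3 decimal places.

0.231

q_2 = (l_2 − l_3) / l_2 = (0.52 − 0.4) / 0.52
     = 0.12 / 0.52 = 0.230769… → 0.231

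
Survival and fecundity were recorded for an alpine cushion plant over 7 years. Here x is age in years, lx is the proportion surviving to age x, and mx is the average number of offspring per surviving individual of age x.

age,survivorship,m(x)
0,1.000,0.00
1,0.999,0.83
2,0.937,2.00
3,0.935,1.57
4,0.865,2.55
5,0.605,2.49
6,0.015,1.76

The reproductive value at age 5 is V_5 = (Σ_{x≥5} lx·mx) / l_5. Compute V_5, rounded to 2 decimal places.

2.53

lx·mx for x ≥ 5: 1.50645, 0.0264 → sum = 1.53285
V_5 = 1.53285 / l_5 = 1.53285 / 0.605 = 2.533636… → 2.53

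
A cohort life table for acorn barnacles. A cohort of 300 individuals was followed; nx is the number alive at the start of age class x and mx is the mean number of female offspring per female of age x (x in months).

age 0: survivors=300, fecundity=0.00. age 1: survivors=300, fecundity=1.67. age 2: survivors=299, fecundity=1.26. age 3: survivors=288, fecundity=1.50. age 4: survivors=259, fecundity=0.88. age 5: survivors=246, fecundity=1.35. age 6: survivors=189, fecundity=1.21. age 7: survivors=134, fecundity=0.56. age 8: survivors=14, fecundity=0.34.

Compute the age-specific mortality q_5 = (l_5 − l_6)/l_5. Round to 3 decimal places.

0.232

lx = nx/n0 = nx/300: 1, 1, 0.99667…, 0.96, 0.86333…, 0.82, 0.63, 0.44667…, 0.04667…
q_5 = (l_5 − l_6) / l_5 = (0.82 − 0.63) / 0.82
     = 0.19 / 0.82 = 0.231707… → 0.232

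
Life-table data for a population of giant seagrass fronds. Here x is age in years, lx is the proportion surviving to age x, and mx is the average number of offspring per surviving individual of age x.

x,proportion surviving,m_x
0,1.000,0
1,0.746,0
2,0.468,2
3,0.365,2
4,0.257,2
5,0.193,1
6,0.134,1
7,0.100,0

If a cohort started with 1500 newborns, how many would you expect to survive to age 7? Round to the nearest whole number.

Expected survivors = N0 · l_7 = 1500 × 0.100 = 150 → 150

150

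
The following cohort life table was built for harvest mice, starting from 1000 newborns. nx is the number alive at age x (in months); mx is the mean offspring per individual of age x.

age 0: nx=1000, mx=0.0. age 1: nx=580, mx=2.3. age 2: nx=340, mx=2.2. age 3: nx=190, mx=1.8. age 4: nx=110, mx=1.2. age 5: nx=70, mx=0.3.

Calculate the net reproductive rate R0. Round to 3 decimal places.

lx = nx/n0 = nx/1000: 1, 0.58, 0.34, 0.19, 0.11, 0.07
lx·mx by age: 0, 1.334, 0.748, 0.342, 0.132, 0.021
R0 = Σ lx·mx = 2.577 → 2.577

2.577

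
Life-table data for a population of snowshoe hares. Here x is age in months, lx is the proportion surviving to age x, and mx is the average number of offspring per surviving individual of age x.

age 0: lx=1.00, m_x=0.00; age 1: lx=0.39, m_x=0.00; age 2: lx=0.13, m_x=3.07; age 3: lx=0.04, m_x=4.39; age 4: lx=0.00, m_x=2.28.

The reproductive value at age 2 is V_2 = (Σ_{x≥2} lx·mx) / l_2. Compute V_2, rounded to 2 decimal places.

4.42

lx·mx for x ≥ 2: 0.3991, 0.1756, 0 → sum = 0.5747
V_2 = 0.5747 / l_2 = 0.5747 / 0.13 = 4.420769… → 4.42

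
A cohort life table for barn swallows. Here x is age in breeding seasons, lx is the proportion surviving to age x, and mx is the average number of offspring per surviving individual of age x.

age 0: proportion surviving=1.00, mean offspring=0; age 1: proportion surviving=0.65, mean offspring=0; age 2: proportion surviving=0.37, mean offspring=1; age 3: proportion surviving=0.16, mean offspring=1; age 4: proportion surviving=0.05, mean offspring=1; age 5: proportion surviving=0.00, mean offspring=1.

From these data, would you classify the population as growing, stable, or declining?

declining

R0 = Σ lx·mx = 0 + 0 + 0.37 + 0.16 + 0.05 + 0 = 0.58
R0 < 1, so the population is declining.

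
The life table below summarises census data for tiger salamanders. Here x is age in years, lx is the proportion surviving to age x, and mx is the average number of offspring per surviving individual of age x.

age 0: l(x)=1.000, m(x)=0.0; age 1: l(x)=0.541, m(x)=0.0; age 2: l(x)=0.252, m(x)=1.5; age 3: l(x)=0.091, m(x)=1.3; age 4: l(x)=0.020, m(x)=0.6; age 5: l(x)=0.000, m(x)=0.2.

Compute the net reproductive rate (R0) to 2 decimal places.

lx·mx by age: 0, 0, 0.378, 0.1183, 0.012, 0
R0 = Σ lx·mx = 0.5083 → 0.51

0.51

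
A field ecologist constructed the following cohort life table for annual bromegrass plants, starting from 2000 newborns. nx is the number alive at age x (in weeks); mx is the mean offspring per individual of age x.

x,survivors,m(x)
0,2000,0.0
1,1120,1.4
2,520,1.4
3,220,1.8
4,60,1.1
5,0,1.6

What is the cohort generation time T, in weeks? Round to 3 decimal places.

lx = nx/n0 = nx/2000: 1, 0.56, 0.26, 0.11, 0.03, 0
lx·mx: 0, 0.784, 0.364, 0.198, 0.033, 0 → R0 = 1.379
x·lx·mx: 0, 0.784, 0.728, 0.594, 0.132, 0 → Σ = 2.238
T = 2.238 / 1.379 = 1.622915… → 1.623

1.623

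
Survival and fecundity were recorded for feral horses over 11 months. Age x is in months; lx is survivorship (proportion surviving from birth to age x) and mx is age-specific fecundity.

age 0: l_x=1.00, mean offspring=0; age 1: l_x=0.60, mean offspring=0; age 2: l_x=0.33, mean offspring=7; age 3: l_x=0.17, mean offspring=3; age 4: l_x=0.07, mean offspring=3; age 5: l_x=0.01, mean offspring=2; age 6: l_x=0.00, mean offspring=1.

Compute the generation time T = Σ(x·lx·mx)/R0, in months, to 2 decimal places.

lx·mx: 0, 0, 2.31, 0.51, 0.21, 0.02, 0 → R0 = 3.05
x·lx·mx: 0, 0, 4.62, 1.53, 0.84, 0.1, 0 → Σ = 7.09
T = 7.09 / 3.05 = 2.32459… → 2.32

2.32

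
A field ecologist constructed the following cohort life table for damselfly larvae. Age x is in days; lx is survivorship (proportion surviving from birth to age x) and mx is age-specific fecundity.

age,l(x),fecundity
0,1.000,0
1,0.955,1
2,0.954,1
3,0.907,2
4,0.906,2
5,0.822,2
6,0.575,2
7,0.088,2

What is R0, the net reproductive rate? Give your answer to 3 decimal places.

8.505

lx·mx by age: 0, 0.955, 0.954, 1.814, 1.812, 1.644, 1.15, 0.176
R0 = Σ lx·mx = 8.505 → 8.505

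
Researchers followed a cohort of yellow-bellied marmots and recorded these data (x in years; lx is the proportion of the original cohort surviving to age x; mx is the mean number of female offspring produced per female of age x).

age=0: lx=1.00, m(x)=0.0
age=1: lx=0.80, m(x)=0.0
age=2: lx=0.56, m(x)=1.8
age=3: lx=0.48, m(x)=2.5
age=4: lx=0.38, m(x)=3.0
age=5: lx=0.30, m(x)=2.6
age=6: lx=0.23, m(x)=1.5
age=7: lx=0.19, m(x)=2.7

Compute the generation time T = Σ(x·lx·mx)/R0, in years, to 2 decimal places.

3.96

lx·mx: 0, 0, 1.008, 1.2, 1.14, 0.78, 0.345, 0.513 → R0 = 4.986
x·lx·mx: 0, 0, 2.016, 3.6, 4.56, 3.9, 2.07, 3.591 → Σ = 19.737
T = 19.737 / 4.986 = 3.958484… → 3.96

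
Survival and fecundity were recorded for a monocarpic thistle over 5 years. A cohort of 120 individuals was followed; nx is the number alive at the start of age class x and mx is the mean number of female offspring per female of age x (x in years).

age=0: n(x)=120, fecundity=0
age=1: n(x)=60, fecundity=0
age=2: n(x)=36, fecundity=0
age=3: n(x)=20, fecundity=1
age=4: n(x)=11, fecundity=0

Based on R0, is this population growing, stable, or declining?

declining

lx = nx/n0 = nx/120: 1, 0.5, 0.3, 0.16667…, 0.09167…
R0 = Σ lx·mx = 0 + 0 + 0 + 0.166667… + 0 = 0.166667…
R0 < 1, so the population is declining.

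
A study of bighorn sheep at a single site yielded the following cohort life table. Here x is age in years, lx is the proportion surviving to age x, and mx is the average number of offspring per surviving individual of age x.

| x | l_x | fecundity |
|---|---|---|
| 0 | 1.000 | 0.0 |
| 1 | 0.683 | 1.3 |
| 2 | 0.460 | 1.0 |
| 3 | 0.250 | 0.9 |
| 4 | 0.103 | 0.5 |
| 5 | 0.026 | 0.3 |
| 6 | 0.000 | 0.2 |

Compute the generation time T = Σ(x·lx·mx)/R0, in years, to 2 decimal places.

1.67

lx·mx: 0, 0.8879, 0.46, 0.225, 0.0515, 0.0078, 0 → R0 = 1.6322
x·lx·mx: 0, 0.8879, 0.92, 0.675, 0.206, 0.039, 0 → Σ = 2.7279
T = 2.7279 / 1.6322 = 1.671303… → 1.67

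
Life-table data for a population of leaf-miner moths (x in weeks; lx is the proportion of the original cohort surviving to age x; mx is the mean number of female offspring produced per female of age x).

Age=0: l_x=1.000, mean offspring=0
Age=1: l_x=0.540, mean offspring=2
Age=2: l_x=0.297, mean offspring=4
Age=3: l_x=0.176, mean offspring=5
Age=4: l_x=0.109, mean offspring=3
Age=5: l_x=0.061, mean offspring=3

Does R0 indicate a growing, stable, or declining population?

R0 = Σ lx·mx = 0 + 1.08 + 1.188 + 0.88 + 0.327 + 0.183 = 3.658
R0 > 1, so the population is growing.

growing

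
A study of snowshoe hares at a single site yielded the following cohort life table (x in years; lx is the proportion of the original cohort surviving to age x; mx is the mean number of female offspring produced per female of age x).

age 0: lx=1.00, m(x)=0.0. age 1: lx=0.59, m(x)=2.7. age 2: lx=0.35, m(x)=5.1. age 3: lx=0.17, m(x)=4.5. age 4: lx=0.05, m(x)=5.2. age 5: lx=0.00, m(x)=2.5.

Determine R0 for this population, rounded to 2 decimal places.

lx·mx by age: 0, 1.593, 1.785, 0.765, 0.26, 0
R0 = Σ lx·mx = 4.403 → 4.40

4.40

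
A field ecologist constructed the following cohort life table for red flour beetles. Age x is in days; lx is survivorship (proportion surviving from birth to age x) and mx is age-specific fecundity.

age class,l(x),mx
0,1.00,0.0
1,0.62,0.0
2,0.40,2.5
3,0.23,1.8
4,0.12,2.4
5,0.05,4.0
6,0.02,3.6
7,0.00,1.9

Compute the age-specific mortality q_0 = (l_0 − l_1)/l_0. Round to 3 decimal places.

0.380

q_0 = (l_0 − l_1) / l_0 = (1 − 0.62) / 1
     = 0.38 / 1 = 0.38 → 0.380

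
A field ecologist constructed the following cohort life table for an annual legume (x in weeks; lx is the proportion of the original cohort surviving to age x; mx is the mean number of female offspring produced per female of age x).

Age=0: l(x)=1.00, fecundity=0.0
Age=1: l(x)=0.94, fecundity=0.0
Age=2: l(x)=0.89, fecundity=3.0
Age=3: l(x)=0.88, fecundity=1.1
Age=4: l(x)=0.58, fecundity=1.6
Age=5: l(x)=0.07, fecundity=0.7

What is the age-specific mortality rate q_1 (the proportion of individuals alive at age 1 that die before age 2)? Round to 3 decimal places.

q_1 = (l_1 − l_2) / l_1 = (0.94 − 0.89) / 0.94
     = 0.05 / 0.94 = 0.053191… → 0.053

0.053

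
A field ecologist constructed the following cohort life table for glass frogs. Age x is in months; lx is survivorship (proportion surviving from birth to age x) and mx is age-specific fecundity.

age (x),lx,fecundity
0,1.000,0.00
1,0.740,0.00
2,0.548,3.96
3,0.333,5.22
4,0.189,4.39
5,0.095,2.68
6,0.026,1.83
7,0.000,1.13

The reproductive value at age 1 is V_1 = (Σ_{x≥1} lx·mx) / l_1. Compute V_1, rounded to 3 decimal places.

lx·mx for x ≥ 1: 0, 2.17008, 1.73826, 0.82971, 0.2546, 0.04758, 0 → sum = 5.04023
V_1 = 5.04023 / l_1 = 5.04023 / 0.74 = 6.811122… → 6.811

6.811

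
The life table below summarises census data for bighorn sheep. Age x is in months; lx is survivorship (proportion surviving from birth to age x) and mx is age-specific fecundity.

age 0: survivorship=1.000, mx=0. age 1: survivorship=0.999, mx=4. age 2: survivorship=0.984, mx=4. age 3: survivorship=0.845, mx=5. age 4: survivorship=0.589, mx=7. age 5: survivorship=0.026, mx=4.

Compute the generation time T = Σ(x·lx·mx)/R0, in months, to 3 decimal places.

2.536

lx·mx: 0, 3.996, 3.936, 4.225, 4.123, 0.104 → R0 = 16.384
x·lx·mx: 0, 3.996, 7.872, 12.675, 16.492, 0.52 → Σ = 41.555
T = 41.555 / 16.384 = 2.536316… → 2.536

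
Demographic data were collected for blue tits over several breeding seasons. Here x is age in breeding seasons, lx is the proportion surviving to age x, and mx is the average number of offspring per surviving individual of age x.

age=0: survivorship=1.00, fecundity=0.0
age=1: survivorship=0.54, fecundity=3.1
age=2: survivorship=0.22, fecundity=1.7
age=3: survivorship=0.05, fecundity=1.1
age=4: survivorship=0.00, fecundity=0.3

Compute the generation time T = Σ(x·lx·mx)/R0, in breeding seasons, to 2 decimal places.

lx·mx: 0, 1.674, 0.374, 0.055, 0 → R0 = 2.103
x·lx·mx: 0, 1.674, 0.748, 0.165, 0 → Σ = 2.587
T = 2.587 / 2.103 = 1.230147… → 1.23

1.23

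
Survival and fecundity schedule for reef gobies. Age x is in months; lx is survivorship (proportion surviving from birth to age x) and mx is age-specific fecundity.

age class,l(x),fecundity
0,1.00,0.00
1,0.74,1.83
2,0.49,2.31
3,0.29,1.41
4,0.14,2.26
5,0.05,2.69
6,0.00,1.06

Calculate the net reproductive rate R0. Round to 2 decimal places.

3.35

lx·mx by age: 0, 1.3542, 1.1319, 0.4089, 0.3164, 0.1345, 0
R0 = Σ lx·mx = 3.3459 → 3.35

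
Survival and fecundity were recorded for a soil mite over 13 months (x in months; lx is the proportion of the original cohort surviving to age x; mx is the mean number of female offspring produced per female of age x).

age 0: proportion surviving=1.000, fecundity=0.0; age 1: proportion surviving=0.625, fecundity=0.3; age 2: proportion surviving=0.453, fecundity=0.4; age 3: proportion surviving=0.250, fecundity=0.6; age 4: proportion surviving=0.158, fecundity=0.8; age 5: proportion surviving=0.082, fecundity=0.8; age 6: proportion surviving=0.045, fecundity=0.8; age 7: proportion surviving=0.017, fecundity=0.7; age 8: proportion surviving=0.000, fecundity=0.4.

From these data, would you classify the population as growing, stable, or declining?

declining

R0 = Σ lx·mx = 0 + 0.1875 + 0.1812 + 0.15 + 0.1264 + 0.0656 + 0.036 + 0.0119 + 0 = 0.7586
R0 < 1, so the population is declining.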